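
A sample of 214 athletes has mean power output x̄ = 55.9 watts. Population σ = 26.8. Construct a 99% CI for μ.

CI = x̄ ± z*(σ/√n) = 55.9 ± 2.576(26.8/√214) = 55.9 ± 4.72 = (51.18, 60.62)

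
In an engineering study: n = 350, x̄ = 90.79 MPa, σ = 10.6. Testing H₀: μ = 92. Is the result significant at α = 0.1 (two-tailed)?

z = (90.79 - 92)/(10.6/√350) = -2.136. Since |z| > 1.645, significant at α = 0.1.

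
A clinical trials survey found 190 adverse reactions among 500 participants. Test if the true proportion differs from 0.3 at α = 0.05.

p̂ = 0.38, p₀ = 0.3. z = (p̂ - p₀)/√(p₀(1-p₀)/n) = 3.904. Critical: ±1.96. Reject H₀.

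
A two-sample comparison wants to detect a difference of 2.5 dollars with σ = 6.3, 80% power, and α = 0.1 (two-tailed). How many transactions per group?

n per group = 2(z_α/2 + z_β)²σ²/d² = 2×(1.645 + 0.84)²×6.3²/2.5² = 78.4 → n = 79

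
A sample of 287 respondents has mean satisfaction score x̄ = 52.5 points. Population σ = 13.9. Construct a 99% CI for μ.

CI = x̄ ± z*(σ/√n) = 52.5 ± 2.576(13.9/√287) = 52.5 ± 2.11 = (50.39, 54.61)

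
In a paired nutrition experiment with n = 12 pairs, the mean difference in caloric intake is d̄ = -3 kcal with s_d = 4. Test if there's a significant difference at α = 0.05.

t = d̄/(s_d/√n) = -3/(4/√12) = -2.598. df = 11, critical t = ±2.201. Reject H₀.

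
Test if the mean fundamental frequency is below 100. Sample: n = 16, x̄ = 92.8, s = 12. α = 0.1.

t = (92.8 - 100)/(12/√16) = -2.4, df = 15. Critical t = -1.341. Reject H₀.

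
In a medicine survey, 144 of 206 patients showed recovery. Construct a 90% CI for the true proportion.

p̂ = 0.699. CI = p̂ ± z*√(p̂(1-p̂)/n) = (0.646, 0.752)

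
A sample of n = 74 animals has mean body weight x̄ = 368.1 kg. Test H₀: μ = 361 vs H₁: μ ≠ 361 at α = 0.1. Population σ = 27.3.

z = (x̄ - μ₀)/(σ/√n) = (368.1 - 361)/(27.3/√74) = 2.237. Critical value: ±1.645. Since |2.237| > 1.645, Reject H₀.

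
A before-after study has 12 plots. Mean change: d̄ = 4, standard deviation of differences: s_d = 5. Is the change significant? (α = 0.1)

t = d̄/(s_d/√n) = 4/(5/√12) = 2.771. df = 11, critical t = ±1.796. Reject H₀.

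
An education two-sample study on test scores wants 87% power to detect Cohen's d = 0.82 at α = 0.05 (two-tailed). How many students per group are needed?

z_{α/2} = 1.96, z_β = Φ⁻¹(0.87) = 1.126. For large effect (d = 0.82): n per group = 2(z_{α/2} + z_β)²/d² = 2(1.96 + 1.126)²/0.82² = 28.3 → 29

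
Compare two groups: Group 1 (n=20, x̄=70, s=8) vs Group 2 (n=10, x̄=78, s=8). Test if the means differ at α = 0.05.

Pooled sp = 8.0. t = -2.582, df = 28. Critical t = ±2.048. Reject H₀.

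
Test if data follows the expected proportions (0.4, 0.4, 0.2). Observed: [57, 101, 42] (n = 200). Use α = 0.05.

Expected: [80.0, 80.0, 40.0]. χ² = 12.225. df = 2, critical = 5.991. Reject H₀.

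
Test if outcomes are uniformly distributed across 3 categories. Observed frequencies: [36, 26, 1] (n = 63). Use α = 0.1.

Expected = 21 each. χ² = Σ(O-E)²/E = 30.952. df = 2, critical value = 4.605. Reject H₀.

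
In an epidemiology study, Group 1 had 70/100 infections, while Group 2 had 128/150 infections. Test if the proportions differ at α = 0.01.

p̂₁ = 0.7, p̂₂ = 0.853, pooled p̂ = 0.792. z = -2.926. Critical: ±2.576. Reject H₀.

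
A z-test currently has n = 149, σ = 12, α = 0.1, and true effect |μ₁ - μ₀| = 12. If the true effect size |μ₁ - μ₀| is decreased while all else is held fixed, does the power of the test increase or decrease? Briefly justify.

Power decreases: a smaller true effect decreases the non-centrality λ = |μ₁ - μ₀|/(σ/√n).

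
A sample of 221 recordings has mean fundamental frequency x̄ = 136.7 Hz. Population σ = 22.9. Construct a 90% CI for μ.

CI = x̄ ± z*(σ/√n) = 136.7 ± 1.645(22.9/√221) = 136.7 ± 2.53 = (134.17, 139.23)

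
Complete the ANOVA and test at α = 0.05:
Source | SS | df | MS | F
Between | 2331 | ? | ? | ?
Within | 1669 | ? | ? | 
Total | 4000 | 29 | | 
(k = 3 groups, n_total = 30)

df_between = 2, df_within = 27. MS_between = 1165.5, MS_within = 61.81. F = 18.855, F_crit ≈ 3.354. Reject H₀.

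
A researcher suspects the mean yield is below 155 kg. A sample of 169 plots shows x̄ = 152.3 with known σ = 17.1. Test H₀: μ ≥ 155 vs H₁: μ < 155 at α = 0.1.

z = -2.053. Critical value: -1.28. Reject H₀.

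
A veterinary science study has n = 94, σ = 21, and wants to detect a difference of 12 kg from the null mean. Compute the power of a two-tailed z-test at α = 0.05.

SE = σ/√n = 21/√94 = 2.166. Non-centrality λ = d/SE = 12/2.166 = 5.54. Power ≈ Φ(λ - z_{α/2}) = Φ(5.54 - 1.96) = Φ(3.58) = 1.0.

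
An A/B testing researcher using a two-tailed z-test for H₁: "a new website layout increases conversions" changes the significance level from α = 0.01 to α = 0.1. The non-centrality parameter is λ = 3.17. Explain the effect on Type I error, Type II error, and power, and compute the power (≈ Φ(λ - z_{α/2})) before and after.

Increasing α from 0.01 to 0.1:
• Type I error rate increases (α is the Type I rate by definition).
• Critical value moves from z_{α/2} = 2.576 to 1.645, so power = Φ(λ - z_{α/2}) goes from Φ(3.17 - 2.576) = 0.724 to Φ(3.17 - 1.645) = 0.936.
• Type II error rate β = 1 - power therefore decreases (0.276 → 0.064).
Appropriate when false negatives are costly — here, discarding a layout that would have improved conversions — lost revenue.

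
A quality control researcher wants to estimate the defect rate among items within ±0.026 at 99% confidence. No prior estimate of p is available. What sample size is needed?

Conservative approach: use p = 0.5 (maximizes p(1-p) = 0.25). n = z²(0.25)/E² = 2.576²×0.25/0.026² = 2454.1 → n = 2455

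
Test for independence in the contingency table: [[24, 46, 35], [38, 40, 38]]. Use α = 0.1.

χ² = 3.164. df = 2, critical = 4.605. Fail to reject H₀. No evidence of dependence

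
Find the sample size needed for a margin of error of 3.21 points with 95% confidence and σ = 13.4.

n = (z*σ/E)² = (1.96×13.4/3.21)² = 66.9 → n = 67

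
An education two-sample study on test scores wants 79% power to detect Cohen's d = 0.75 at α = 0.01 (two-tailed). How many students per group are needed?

z_{α/2} = 2.576, z_β = Φ⁻¹(0.79) = 0.806. For medium effect (d = 0.75): n per group = 2(z_{α/2} + z_β)²/d² = 2(2.576 + 0.806)²/0.75² = 40.7 → 41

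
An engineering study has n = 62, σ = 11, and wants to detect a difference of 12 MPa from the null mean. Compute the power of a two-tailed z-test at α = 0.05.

SE = σ/√n = 11/√62 = 1.397. Non-centrality λ = d/SE = 12/1.397 = 8.59. Power ≈ Φ(λ - z_{α/2}) = Φ(8.59 - 1.96) = Φ(6.63) = 1.0.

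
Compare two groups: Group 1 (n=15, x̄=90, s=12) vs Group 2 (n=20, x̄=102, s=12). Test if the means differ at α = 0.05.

Pooled sp = 12.0. t = -2.928, df = 33. Critical t = ±2.035. Reject H₀.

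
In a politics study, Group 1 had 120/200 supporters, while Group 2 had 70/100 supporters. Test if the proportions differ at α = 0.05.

p̂₁ = 0.6, p̂₂ = 0.7, pooled p̂ = 0.633. z = -1.694. Critical: ±1.96. Fail to reject H₀.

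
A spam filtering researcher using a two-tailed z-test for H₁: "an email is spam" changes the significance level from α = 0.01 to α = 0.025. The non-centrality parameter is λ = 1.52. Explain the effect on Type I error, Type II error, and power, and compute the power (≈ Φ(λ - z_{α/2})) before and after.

Increasing α from 0.01 to 0.025:
• Type I error rate increases (α is the Type I rate by definition).
• Critical value moves from z_{α/2} = 2.576 to 2.241, so power = Φ(λ - z_{α/2}) goes from Φ(1.52 - 2.576) = 0.145 to Φ(1.52 - 2.241) = 0.235.
• Type II error rate β = 1 - power therefore decreases (0.855 → 0.765).
Appropriate when false negatives are costly — here, a spam email lands in the inbox.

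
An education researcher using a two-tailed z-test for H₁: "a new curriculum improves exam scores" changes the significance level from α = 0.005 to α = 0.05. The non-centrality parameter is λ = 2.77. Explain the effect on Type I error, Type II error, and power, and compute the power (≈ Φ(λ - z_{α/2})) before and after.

Increasing α from 0.005 to 0.05:
• Type I error rate increases (α is the Type I rate by definition).
• Critical value moves from z_{α/2} = 2.807 to 1.96, so power = Φ(λ - z_{α/2}) goes from Φ(2.77 - 2.807) = 0.485 to Φ(2.77 - 1.96) = 0.791.
• Type II error rate β = 1 - power therefore decreases (0.515 → 0.209).
Appropriate when false negatives are costly — here, keeping the old curriculum when the new one would have helped students.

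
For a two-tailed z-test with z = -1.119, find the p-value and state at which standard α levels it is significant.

p = 2·P(Z > |-1.119|) = 2·(1 - Φ(1.119)) ≈ 0.2631. Not significant at any standard level.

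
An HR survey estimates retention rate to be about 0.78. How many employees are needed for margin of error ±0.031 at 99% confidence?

n = z²p(1-p)/E² = 2.576²×0.78×0.22/0.031² = 1184.9 → n = 1185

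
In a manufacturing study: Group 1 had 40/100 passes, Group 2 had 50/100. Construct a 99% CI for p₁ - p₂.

p̂₁ = 0.4, p̂₂ = 0.5. Difference = -0.1. CI = (-0.28, 0.08)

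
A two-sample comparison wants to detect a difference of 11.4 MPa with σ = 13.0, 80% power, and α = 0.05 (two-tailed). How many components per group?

n per group = 2(z_α/2 + z_β)²σ²/d² = 2×(1.96 + 0.84)²×13.0²/11.4² = 20.4 → n = 21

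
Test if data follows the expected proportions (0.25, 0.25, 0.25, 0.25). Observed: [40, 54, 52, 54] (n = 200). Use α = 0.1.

Expected: [50.0, 50.0, 50.0, 50.0]. χ² = 2.72. df = 3, critical = 6.251. Fail to reject H₀.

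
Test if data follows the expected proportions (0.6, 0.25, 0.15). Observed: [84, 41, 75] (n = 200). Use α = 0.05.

Expected: [120.0, 50.0, 30.0]. χ² = 79.92. df = 2, critical = 5.991. Reject H₀.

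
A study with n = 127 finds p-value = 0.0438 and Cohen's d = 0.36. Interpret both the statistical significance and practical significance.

Statistically significant (p = 0.0438 < 0.05). Cohen's d = 0.36 indicates a small effect size. Both statistical and practical significance should be considered.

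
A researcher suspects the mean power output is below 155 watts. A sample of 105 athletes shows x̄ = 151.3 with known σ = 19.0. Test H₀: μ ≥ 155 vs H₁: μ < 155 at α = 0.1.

z = -1.995. Critical value: -1.28. Reject H₀.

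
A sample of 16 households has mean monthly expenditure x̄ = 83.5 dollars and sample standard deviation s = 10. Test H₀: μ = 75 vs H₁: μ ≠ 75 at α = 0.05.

t = (x̄ - μ₀)/(s/√n) = (83.5 - 75)/(10/√16) = 3.4. df = 15, critical t = ±2.131. Reject H₀.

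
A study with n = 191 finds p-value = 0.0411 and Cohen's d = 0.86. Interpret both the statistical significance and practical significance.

Statistically significant (p = 0.0411 < 0.05). Cohen's d = 0.86 indicates a large effect size. Both statistical and practical significance should be considered.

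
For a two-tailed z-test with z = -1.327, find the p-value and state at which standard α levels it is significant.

p = 2·P(Z > |-1.327|) = 2·(1 - Φ(1.327)) ≈ 0.1845. Not significant at any standard level.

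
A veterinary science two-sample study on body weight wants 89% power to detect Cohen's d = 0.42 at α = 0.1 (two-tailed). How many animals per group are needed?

z_{α/2} = 1.645, z_β = Φ⁻¹(0.89) = 1.227. For small effect (d = 0.42): n per group = 2(z_{α/2} + z_β)²/d² = 2(1.645 + 1.227)²/0.42² = 93.5 → 94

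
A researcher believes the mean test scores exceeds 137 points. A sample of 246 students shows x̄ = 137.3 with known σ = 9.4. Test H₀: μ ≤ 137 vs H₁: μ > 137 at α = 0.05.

z = 0.501. Critical value: 1.645. Fail to reject H₀.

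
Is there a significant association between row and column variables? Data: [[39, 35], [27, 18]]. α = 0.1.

χ² = 0.603. df = 1, critical = 2.706. Fail to reject H₀. No evidence of dependence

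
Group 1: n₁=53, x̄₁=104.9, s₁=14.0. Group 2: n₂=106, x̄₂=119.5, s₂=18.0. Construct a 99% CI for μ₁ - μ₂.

Difference = -14.6. SE = √(14.0²/53 + 18.0²/106) = 2.599. CI = (-21.29, -7.91)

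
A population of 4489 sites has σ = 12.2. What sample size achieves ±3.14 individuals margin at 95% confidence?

Without FPC: n₀ = (1.96×12.2/3.14)² = 57.993. With FPC: n = n₀N/(n₀+N-1) = 57.3 → n = 58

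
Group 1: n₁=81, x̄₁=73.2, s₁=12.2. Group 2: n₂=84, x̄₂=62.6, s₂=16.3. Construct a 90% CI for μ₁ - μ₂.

Difference = 10.6. SE = √(12.2²/81 + 16.3²/84) = 2.236. CI = (6.92, 14.28)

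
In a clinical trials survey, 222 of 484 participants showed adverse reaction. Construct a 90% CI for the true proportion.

p̂ = 0.459. CI = p̂ ± z*√(p̂(1-p̂)/n) = (0.421, 0.496)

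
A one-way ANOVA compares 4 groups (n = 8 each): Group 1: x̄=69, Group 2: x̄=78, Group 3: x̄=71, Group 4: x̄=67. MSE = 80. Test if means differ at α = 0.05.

Grand mean = 71.25. SS_between = 550.0, MS_between = 183.33. F = 2.292, F_crit ≈ 2.947. Fail to reject H₀.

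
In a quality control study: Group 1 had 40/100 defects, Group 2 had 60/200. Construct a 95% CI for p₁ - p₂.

p̂₁ = 0.4, p̂₂ = 0.3. Difference = 0.1. CI = (-0.015, 0.215)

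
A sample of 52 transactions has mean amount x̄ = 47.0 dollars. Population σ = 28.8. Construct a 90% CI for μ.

CI = x̄ ± z*(σ/√n) = 47.0 ± 1.645(28.8/√52) = 47.0 ± 6.57 = (40.43, 53.57)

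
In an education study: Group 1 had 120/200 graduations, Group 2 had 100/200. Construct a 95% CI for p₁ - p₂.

p̂₁ = 0.6, p̂₂ = 0.5. Difference = 0.1. CI = (0.003, 0.197)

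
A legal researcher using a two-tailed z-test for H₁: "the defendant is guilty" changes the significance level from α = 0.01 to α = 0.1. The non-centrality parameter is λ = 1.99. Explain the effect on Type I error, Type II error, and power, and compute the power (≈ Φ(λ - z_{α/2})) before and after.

Increasing α from 0.01 to 0.1:
• Type I error rate increases (α is the Type I rate by definition).
• Critical value moves from z_{α/2} = 2.576 to 1.645, so power = Φ(λ - z_{α/2}) goes from Φ(1.99 - 2.576) = 0.279 to Φ(1.99 - 1.645) = 0.635.
• Type II error rate β = 1 - power therefore decreases (0.721 → 0.365).
Appropriate when false negatives are costly — here, acquitting a guilty person.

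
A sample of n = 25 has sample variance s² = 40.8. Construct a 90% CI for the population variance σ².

df = 24. χ²_{0.05} = 36.415, χ²_{0.95} = 13.848. CI for σ² = ((n-1)s²/χ²_{α/2}, (n-1)s²/χ²_{1-α/2}) = (24·40.8/36.415, 24·40.8/13.848) = (26.89, 70.71)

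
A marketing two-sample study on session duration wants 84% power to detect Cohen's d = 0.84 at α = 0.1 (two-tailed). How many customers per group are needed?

z_{α/2} = 1.645, z_β = Φ⁻¹(0.84) = 0.994. For large effect (d = 0.84): n per group = 2(z_{α/2} + z_β)²/d² = 2(1.645 + 0.994)²/0.84² = 19.7 → 20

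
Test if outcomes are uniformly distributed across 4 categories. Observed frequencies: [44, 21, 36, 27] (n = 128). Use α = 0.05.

Expected = 32 each. χ² = Σ(O-E)²/E = 9.562. df = 3, critical value = 7.815. Reject H₀.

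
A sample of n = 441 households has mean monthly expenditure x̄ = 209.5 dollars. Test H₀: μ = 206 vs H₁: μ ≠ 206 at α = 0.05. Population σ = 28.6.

z = (x̄ - μ₀)/(σ/√n) = (209.5 - 206)/(28.6/√441) = 2.57. Critical value: ±1.96. Since |2.57| > 1.96, Reject H₀.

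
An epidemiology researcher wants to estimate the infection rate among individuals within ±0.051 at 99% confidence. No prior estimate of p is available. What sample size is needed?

Conservative approach: use p = 0.5 (maximizes p(1-p) = 0.25). n = z²(0.25)/E² = 2.576²×0.25/0.051² = 637.8 → n = 638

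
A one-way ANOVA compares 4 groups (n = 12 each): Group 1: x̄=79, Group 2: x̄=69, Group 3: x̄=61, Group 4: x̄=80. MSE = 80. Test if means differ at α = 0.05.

Grand mean = 72.25. SS_between = 2913.0, MS_between = 971.0. F = 12.137, F_crit ≈ 2.816. Reject H₀.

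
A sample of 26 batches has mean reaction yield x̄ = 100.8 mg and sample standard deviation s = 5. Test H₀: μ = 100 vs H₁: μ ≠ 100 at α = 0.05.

t = (x̄ - μ₀)/(s/√n) = (100.8 - 100)/(5/√26) = 0.816. df = 25, critical t = ±2.06. Fail to reject H₀.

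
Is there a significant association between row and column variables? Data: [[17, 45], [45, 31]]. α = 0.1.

χ² = 13.947. df = 1, critical = 2.706. Reject H₀. Variables are dependent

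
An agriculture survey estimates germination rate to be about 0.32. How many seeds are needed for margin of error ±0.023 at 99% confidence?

n = z²p(1-p)/E² = 2.576²×0.32×0.68/0.023² = 2729.6 → n = 2730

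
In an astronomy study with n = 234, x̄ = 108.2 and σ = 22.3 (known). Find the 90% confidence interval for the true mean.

CI = x̄ ± z*(σ/√n) = 108.2 ± 1.645(22.3/√234) = 108.2 ± 2.4 = (105.8, 110.6)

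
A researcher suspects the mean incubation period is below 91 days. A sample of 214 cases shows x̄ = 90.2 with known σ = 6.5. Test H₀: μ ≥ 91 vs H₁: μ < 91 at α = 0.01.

z = -1.8. Critical value: -2.33. Fail to reject H₀.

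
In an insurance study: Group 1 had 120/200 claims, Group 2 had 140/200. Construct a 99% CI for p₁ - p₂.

p̂₁ = 0.6, p̂₂ = 0.7. Difference = -0.1. CI = (-0.222, 0.022)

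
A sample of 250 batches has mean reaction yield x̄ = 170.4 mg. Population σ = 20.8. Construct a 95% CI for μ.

CI = x̄ ± z*(σ/√n) = 170.4 ± 1.96(20.8/√250) = 170.4 ± 2.58 = (167.82, 172.98)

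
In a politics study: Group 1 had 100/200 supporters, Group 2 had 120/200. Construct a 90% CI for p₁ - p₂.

p̂₁ = 0.5, p̂₂ = 0.6. Difference = -0.1. CI = (-0.181, -0.019)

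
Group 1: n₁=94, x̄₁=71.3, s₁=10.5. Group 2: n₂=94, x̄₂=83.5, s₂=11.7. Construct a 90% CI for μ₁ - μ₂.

Difference = -12.2. SE = √(10.5²/94 + 11.7²/94) = 1.621. CI = (-14.87, -9.53)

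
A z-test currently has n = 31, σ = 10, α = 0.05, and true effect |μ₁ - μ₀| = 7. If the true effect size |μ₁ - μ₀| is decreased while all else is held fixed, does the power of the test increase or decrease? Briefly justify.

Power decreases: a smaller true effect decreases the non-centrality λ = |μ₁ - μ₀|/(σ/√n).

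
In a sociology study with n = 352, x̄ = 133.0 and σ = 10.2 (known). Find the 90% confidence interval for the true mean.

CI = x̄ ± z*(σ/√n) = 133.0 ± 1.645(10.2/√352) = 133.0 ± 0.89 = (132.11, 133.89)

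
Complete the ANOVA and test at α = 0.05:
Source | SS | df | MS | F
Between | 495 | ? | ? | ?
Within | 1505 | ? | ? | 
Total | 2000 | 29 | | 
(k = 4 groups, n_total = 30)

df_between = 3, df_within = 26. MS_between = 165.0, MS_within = 57.88. F = 2.85, F_crit ≈ 2.975. Fail to reject H₀.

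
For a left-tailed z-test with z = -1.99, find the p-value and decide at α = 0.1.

p = P(Z < -1.99) = Φ(-1.99) ≈ 0.0233. Since p < 0.1, reject H₀ (significant) at α = 0.1.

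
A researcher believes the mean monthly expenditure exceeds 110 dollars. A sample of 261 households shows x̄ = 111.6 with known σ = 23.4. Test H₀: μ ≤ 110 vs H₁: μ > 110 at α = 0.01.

z = 1.105. Critical value: 2.33. Fail to reject H₀.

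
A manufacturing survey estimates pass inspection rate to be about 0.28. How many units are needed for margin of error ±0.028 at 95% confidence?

n = z²p(1-p)/E² = 1.96²×0.28×0.72/0.028² = 987.8 → n = 988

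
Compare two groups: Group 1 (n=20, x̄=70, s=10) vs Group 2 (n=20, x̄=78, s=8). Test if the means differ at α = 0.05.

Pooled sp = 9.06. t = -2.794, df = 38. Critical t = ±2.024. Reject H₀.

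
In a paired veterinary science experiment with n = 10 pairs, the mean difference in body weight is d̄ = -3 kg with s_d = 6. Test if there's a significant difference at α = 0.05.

t = d̄/(s_d/√n) = -3/(6/√10) = -1.581. df = 9, critical t = ±2.262. Fail to reject H₀.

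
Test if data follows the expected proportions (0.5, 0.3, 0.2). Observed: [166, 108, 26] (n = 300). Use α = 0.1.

Expected: [150.0, 90.0, 60.0]. χ² = 24.573. df = 2, critical = 4.605. Reject H₀.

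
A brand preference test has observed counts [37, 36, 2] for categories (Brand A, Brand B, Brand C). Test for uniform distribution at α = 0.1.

Expected = 25 each. χ² = Σ(O-E)²/E = 31.76. df = 2, critical value = 4.605. Reject H₀.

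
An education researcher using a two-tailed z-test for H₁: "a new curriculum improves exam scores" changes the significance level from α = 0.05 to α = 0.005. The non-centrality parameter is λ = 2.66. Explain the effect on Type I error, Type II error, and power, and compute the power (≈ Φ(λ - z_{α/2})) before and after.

Decreasing α from 0.05 to 0.005:
• Type I error rate decreases (α is the Type I rate by definition).
• Critical value moves from z_{α/2} = 1.96 to 2.807, so power = Φ(λ - z_{α/2}) goes from Φ(2.66 - 1.96) = 0.758 to Φ(2.66 - 2.807) = 0.442.
• Type II error rate β = 1 - power therefore increases (0.242 → 0.558).
Appropriate when false positives are costly — here, adopting a curriculum that gives no real benefit — disruption for nothing.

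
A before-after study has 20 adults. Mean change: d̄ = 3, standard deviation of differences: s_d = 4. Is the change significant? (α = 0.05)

t = d̄/(s_d/√n) = 3/(4/√20) = 3.354. df = 19, critical t = ±2.093. Reject H₀.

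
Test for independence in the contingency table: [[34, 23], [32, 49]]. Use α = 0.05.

χ² = 5.44. df = 1, critical = 3.841. Reject H₀. Variables are dependent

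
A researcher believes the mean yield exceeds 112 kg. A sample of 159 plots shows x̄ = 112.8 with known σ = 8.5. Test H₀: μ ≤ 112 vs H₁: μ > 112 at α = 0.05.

z = 1.187. Critical value: 1.645. Fail to reject H₀.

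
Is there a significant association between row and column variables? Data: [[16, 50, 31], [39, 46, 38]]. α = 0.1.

χ² = 7.527. df = 2, critical = 4.605. Reject H₀. Variables are dependent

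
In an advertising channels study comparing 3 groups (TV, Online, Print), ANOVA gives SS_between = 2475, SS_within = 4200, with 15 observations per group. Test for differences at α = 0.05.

df_between = 2, df_within = 42. F = MS_between/MS_within = 1237.5/100.0 = 12.375. F_crit ≈ 3.22. Reject H₀. At least one mean differs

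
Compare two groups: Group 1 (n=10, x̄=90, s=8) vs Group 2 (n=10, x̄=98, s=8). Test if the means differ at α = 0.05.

Pooled sp = 8.0. t = -2.236, df = 18. Critical t = ±2.101. Reject H₀.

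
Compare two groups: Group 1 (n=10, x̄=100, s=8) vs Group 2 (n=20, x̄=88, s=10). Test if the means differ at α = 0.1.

Pooled sp = 9.4. t = 3.295, df = 28. Critical t = ±1.701. Reject H₀.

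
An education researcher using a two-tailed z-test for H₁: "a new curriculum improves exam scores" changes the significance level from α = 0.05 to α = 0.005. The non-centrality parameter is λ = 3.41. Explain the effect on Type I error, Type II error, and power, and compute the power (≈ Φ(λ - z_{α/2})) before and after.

Decreasing α from 0.05 to 0.005:
• Type I error rate decreases (α is the Type I rate by definition).
• Critical value moves from z_{α/2} = 1.96 to 2.807, so power = Φ(λ - z_{α/2}) goes from Φ(3.41 - 1.96) = 0.926 to Φ(3.41 - 2.807) = 0.727.
• Type II error rate β = 1 - power therefore increases (0.074 → 0.273).
Appropriate when false positives are costly — here, adopting a curriculum that gives no real benefit — disruption for nothing.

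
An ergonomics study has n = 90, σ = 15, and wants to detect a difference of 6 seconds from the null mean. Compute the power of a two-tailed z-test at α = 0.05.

SE = σ/√n = 15/√90 = 1.581. Non-centrality λ = d/SE = 6/1.581 = 3.795. Power ≈ Φ(λ - z_{α/2}) = Φ(3.795 - 1.96) = Φ(1.835) = 0.967.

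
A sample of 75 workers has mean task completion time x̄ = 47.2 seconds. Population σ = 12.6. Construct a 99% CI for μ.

CI = x̄ ± z*(σ/√n) = 47.2 ± 2.576(12.6/√75) = 47.2 ± 3.75 = (43.45, 50.95)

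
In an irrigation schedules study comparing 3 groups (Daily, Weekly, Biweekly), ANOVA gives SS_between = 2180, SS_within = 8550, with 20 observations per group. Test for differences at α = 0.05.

df_between = 2, df_within = 57. F = MS_between/MS_within = 1090.0/150.0 = 7.267. F_crit ≈ 3.159. Reject H₀. At least one mean differs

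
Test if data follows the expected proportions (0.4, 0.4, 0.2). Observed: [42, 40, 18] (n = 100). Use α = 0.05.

Expected: [40.0, 40.0, 20.0]. χ² = 0.3. df = 2, critical = 5.991. Fail to reject H₀.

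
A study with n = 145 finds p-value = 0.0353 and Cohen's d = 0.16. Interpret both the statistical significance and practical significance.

Statistically significant (p = 0.0353 < 0.05). Cohen's d = 0.16 indicates a very small effect size. Both statistical and practical significance should be considered.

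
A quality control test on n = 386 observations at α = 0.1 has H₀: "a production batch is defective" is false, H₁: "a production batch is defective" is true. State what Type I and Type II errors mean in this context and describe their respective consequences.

Type I (false positive): concluding that a production batch is defective when it is not — scrapping a good batch — wasted material and cost for no reason. Type II (false negative): failing to conclude that a production batch is defective when it is — shipping a defective batch — faulty products reach customers. Which is costlier depends on domain priorities and is a judgement call rather than a statistical fact.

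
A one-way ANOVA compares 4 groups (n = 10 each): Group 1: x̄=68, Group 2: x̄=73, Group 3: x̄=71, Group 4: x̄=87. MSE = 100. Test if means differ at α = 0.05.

Grand mean = 74.75. SS_between = 2127.5, MS_between = 709.17. F = 7.092, F_crit ≈ 2.866. Reject H₀.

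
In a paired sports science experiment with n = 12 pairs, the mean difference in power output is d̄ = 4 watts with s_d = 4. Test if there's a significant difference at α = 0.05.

t = d̄/(s_d/√n) = 4/(4/√12) = 3.464. df = 11, critical t = ±2.201. Reject H₀.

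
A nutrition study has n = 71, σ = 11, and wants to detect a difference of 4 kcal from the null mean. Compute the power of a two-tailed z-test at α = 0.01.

SE = σ/√n = 11/√71 = 1.305. Non-centrality λ = d/SE = 4/1.305 = 3.064. Power ≈ Φ(λ - z_{α/2}) = Φ(3.064 - 2.576) = Φ(0.488) = 0.687.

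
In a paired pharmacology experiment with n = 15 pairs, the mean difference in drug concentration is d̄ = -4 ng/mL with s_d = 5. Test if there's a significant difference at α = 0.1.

t = d̄/(s_d/√n) = -4/(5/√15) = -3.098. df = 14, critical t = ±1.761. Reject H₀.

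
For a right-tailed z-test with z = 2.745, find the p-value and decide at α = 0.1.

p = P(Z > 2.745) = 1 - Φ(2.745) ≈ 0.003. Since p < 0.1, reject H₀ (significant) at α = 0.1.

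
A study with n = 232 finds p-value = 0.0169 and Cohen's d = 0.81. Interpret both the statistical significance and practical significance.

Statistically significant (p = 0.0169 < 0.05). Cohen's d = 0.81 indicates a large effect size. Both statistical and practical significance should be considered.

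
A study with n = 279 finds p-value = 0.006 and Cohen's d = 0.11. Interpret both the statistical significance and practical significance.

Statistically significant (p = 0.006 < 0.05). Cohen's d = 0.11 indicates a very small effect size. Both statistical and practical significance should be considered.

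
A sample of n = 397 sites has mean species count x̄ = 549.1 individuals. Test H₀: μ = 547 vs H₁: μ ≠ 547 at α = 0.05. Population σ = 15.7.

z = (x̄ - μ₀)/(σ/√n) = (549.1 - 547)/(15.7/√397) = 2.665. Critical value: ±1.96. Since |2.665| > 1.96, Reject H₀.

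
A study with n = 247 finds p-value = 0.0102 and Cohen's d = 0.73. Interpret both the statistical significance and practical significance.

Statistically significant (p = 0.0102 < 0.05). Cohen's d = 0.73 indicates a medium effect size. Both statistical and practical significance should be considered.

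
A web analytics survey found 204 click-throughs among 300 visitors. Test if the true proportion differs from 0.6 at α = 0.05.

p̂ = 0.68, p₀ = 0.6. z = (p̂ - p₀)/√(p₀(1-p₀)/n) = 2.828. Critical: ±1.96. Reject H₀.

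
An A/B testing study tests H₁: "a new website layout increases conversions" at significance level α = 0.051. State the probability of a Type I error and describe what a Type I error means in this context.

P(Type I error) = α = 0.051. A Type I error is rejecting H₀ when H₀ is actually true (false positive) — here, concluding that a new website layout increases conversions when in fact this is not the case. Consequence: rolling out a layout that doesn't actually help — wasted engineering effort.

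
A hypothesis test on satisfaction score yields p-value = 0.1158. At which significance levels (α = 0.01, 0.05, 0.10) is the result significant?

p = 0.1158. Not significant at any of the given levels.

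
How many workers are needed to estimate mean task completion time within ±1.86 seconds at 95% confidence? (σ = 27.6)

n = (z*σ/E)² = (1.96×27.6/1.86)² = 845.9 → n = 846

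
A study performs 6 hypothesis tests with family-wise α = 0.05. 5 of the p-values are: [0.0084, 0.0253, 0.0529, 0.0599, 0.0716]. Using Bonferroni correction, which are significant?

Bonferroni α = 0.05/6 = 0.00833. None of the given p-values are significant.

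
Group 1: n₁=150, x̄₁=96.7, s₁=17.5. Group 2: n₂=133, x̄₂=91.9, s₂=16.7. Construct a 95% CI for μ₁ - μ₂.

Difference = 4.8. SE = √(17.5²/150 + 16.7²/133) = 2.034. CI = (0.81, 8.79)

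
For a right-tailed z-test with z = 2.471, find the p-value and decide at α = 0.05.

p = P(Z > 2.471) = 1 - Φ(2.471) ≈ 0.0067. Since p < 0.05, reject H₀ (significant) at α = 0.05.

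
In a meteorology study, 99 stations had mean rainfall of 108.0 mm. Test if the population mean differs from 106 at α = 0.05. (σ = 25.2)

z = (x̄ - μ₀)/(σ/√n) = (108.0 - 106)/(25.2/√99) = 0.79. Critical value: ±1.96. Since |0.79| ≤ 1.96, Fail to reject H₀.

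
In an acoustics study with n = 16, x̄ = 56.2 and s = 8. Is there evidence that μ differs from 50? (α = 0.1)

t = (x̄ - μ₀)/(s/√n) = (56.2 - 50)/(8/√16) = 3.1. df = 15, critical t = ±1.753. Reject H₀.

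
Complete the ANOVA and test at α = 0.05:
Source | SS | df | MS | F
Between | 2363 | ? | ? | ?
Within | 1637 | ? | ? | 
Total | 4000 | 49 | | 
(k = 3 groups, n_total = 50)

df_between = 2, df_within = 47. MS_between = 1181.5, MS_within = 34.83. F = 33.922, F_crit ≈ 3.195. Reject H₀.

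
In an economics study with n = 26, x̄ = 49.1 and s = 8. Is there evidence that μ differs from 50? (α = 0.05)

t = (x̄ - μ₀)/(s/√n) = (49.1 - 50)/(8/√26) = -0.574. df = 25, critical t = ±2.06. Fail to reject H₀.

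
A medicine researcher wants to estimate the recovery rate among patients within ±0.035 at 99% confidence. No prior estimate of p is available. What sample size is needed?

Conservative approach: use p = 0.5 (maximizes p(1-p) = 0.25). n = z²(0.25)/E² = 2.576²×0.25/0.035² = 1354.2 → n = 1355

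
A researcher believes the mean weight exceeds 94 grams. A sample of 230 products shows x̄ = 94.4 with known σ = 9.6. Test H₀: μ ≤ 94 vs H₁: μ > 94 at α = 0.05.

z = 0.632. Critical value: 1.645. Fail to reject H₀.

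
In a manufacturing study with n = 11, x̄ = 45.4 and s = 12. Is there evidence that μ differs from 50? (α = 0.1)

t = (x̄ - μ₀)/(s/√n) = (45.4 - 50)/(12/√11) = -1.271. df = 10, critical t = ±1.812. Fail to reject H₀.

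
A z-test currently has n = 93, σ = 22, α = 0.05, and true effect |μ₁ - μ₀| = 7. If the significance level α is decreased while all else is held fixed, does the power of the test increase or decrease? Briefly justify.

Power decreases: a smaller α raises the critical value, so less of the H₁ sampling distribution falls in the rejection region.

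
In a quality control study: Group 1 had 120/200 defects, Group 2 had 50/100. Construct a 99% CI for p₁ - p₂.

p̂₁ = 0.6, p̂₂ = 0.5. Difference = 0.1. CI = (-0.057, 0.257)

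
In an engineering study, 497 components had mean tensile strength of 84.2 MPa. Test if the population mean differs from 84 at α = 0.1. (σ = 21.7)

z = (x̄ - μ₀)/(σ/√n) = (84.2 - 84)/(21.7/√497) = 0.205. Critical value: ±1.645. Since |0.205| ≤ 1.645, Fail to reject H₀.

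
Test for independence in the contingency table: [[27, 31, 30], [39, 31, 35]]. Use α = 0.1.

χ² = 1.077. df = 2, critical = 4.605. Fail to reject H₀. No evidence of dependence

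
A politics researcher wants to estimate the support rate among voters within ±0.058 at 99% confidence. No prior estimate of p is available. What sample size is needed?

Conservative approach: use p = 0.5 (maximizes p(1-p) = 0.25). n = z²(0.25)/E² = 2.576²×0.25/0.058² = 493.1 → n = 494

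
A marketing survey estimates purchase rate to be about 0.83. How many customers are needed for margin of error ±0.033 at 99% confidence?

n = z²p(1-p)/E² = 2.576²×0.83×0.17/0.033² = 859.8 → n = 860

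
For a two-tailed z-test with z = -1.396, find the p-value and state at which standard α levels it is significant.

p = 2·P(Z > |-1.396|) = 2·(1 - Φ(1.396)) ≈ 0.1627. Not significant at any standard level.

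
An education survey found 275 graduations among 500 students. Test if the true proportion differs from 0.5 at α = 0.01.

p̂ = 0.55, p₀ = 0.5. z = (p̂ - p₀)/√(p₀(1-p₀)/n) = 2.236. Critical: ±2.576. Fail to reject H₀.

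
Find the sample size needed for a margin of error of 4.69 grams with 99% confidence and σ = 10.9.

n = (z*σ/E)² = (2.576×10.9/4.69)² = 35.8 → n = 36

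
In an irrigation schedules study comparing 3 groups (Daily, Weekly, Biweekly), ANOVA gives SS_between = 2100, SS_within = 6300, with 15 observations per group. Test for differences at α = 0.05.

df_between = 2, df_within = 42. F = MS_between/MS_within = 1050.0/150.0 = 7.0. F_crit ≈ 3.22. Reject H₀. At least one mean differs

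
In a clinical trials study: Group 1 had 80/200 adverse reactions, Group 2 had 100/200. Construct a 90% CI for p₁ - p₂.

p̂₁ = 0.4, p̂₂ = 0.5. Difference = -0.1. CI = (-0.181, -0.019)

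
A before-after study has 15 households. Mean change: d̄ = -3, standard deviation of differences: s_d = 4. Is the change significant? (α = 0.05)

t = d̄/(s_d/√n) = -3/(4/√15) = -2.905. df = 14, critical t = ±2.145. Reject H₀.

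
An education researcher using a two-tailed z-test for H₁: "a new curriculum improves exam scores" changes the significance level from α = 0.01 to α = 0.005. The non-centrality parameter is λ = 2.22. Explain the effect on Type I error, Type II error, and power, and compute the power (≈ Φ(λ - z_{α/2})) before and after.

Decreasing α from 0.01 to 0.005:
• Type I error rate decreases (α is the Type I rate by definition).
• Critical value moves from z_{α/2} = 2.576 to 2.807, so power = Φ(λ - z_{α/2}) goes from Φ(2.22 - 2.576) = 0.361 to Φ(2.22 - 2.807) = 0.279.
• Type II error rate β = 1 - power therefore increases (0.639 → 0.721).
Appropriate when false positives are costly — here, adopting a curriculum that gives no real benefit — disruption for nothing.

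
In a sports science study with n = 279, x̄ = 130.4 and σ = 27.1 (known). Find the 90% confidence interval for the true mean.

CI = x̄ ± z*(σ/√n) = 130.4 ± 1.645(27.1/√279) = 130.4 ± 2.67 = (127.73, 133.07)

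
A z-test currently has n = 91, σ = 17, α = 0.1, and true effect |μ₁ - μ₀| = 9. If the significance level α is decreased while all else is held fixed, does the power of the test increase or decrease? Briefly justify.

Power decreases: a smaller α raises the critical value, so less of the H₁ sampling distribution falls in the rejection region.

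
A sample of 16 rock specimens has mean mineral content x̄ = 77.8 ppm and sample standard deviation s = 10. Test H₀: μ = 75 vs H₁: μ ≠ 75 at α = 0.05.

t = (x̄ - μ₀)/(s/√n) = (77.8 - 75)/(10/√16) = 1.12. df = 15, critical t = ±2.131. Fail to reject H₀.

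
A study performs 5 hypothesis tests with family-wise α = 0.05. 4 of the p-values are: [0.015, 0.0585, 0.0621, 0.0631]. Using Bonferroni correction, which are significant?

Bonferroni α = 0.05/5 = 0.01. None of the given p-values are significant.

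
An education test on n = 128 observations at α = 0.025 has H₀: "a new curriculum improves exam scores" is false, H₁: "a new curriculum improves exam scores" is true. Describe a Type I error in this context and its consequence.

Type I error: rejecting H₀ when it is true — concluding that a new curriculum improves exam scores when in fact it is not. Consequence: adopting a curriculum that gives no real benefit — disruption for nothing.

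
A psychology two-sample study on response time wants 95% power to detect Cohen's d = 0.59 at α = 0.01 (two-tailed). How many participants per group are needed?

z_{α/2} = 2.576, z_β = Φ⁻¹(0.95) = 1.645. For medium effect (d = 0.59): n per group = 2(z_{α/2} + z_β)²/d² = 2(2.576 + 1.645)²/0.59² = 102.4 → 103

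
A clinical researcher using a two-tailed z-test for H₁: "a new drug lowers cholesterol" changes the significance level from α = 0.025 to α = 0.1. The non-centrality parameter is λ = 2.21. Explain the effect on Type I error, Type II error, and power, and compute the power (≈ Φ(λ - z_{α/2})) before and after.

Increasing α from 0.025 to 0.1:
• Type I error rate increases (α is the Type I rate by definition).
• Critical value moves from z_{α/2} = 2.241 to 1.645, so power = Φ(λ - z_{α/2}) goes from Φ(2.21 - 2.241) = 0.488 to Φ(2.21 - 1.645) = 0.714.
• Type II error rate β = 1 - power therefore decreases (0.512 → 0.286).
Appropriate when false negatives are costly — here, shelving an effective drug — patients miss out on a treatment that would have helped.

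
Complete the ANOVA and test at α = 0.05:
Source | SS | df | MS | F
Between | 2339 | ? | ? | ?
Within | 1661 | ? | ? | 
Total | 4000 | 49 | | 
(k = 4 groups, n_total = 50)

df_between = 3, df_within = 46. MS_between = 779.67, MS_within = 36.11. F = 21.592, F_crit ≈ 2.807. Reject H₀.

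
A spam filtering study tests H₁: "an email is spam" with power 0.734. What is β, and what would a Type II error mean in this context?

β = 1 - power = 1 - 0.734 = 0.266. A Type II error is failing to reject H₀ when H₀ is false (false negative) — here, failing to conclude that an email is spam when in fact it is true. Consequence: a spam email lands in the inbox.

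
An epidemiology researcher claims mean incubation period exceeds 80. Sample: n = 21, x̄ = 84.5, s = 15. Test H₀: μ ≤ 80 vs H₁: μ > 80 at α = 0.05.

t = (84.5 - 80)/(15/√21) = 1.375, df = 20. Critical t = 1.725. Fail to reject H₀.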